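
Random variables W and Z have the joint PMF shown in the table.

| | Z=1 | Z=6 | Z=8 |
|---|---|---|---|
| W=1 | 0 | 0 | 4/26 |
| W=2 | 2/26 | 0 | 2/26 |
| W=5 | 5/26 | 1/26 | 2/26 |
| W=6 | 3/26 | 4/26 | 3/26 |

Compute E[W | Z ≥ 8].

36/11

P(Z ≥ 8) = 11/26.
Σ W·P over the event = 1·(4/26) + 2·(2/26) + 5·(2/26) + 6·(3/26) = 18/13.
E[W | Z ≥ 8] = (18/13) / (11/26) = 36/11.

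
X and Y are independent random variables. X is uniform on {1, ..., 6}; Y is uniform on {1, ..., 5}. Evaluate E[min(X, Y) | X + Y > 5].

57/20

P(X + Y > 5) = 2/3.
Summing min(X,Y)·P(x,y) over outcomes with X + Y > 5 gives 19/10.
E[min(X, Y) | X + Y > 5] = (19/10) / (2/3) = 57/20.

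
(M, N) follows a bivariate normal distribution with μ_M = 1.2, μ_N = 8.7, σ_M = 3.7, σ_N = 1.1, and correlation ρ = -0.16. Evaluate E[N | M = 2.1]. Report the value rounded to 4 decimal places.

8.6572

The regression of N on M has slope ρ·σ_N/σ_M and passes through (μ_M, μ_N).
E[N | M=2.1] = 8.7 + (-0.16)·(1.1/3.7)·(2.1 − (1.2)) = 8.7 + (-0.047568)·(0.9) = 8.6572.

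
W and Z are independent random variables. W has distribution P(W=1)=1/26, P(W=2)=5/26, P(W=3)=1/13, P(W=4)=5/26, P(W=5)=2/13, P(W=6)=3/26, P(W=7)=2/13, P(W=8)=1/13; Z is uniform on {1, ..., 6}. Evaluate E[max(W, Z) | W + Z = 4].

P(W + Z = 4) = 2/39.
Summing max(W,Z)·P(x,y) over outcomes with W + Z = 4 gives 19/156.
E[max(W, Z) | W + Z = 4] = (19/156) / (2/39) = 19/8.

19/8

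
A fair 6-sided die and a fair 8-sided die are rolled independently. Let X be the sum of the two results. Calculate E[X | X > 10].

P(X > 10) = 5/24.
Σ over the event: 11·1/12 + 12·1/16 + 13·1/24 + 14·1/48 = 5/2.
E[X | X > 10] = (5/2) / (5/24) = 12.

12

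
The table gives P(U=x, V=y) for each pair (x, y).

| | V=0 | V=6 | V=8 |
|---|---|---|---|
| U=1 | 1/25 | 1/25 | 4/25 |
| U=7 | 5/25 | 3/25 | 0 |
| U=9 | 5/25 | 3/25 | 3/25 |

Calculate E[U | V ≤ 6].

P(V ≤ 6) = 18/25.
Σ U·P over the event = 1·(1/25) + 1·(1/25) + 7·(5/25) + 7·(3/25) + 9·(5/25) + 9·(3/25) = 26/5.
E[U | V ≤ 6] = (26/5) / (18/25) = 65/9.

65/9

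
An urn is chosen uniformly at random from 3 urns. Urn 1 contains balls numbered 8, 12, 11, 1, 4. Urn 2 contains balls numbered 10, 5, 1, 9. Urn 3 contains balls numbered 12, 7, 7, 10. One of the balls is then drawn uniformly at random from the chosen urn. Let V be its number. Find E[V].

E[V | urn 1] = (8+12+11+1+4)/5 = 36/5.
E[V | urn 2] = (10+5+1+9)/4 = 25/4.
E[V | urn 3] = (12+7+7+10)/4 = 9.
E[V] = (1/3)·(36/5) + (1/3)·(25/4) + (1/3)·(9) = 449/60.

449/60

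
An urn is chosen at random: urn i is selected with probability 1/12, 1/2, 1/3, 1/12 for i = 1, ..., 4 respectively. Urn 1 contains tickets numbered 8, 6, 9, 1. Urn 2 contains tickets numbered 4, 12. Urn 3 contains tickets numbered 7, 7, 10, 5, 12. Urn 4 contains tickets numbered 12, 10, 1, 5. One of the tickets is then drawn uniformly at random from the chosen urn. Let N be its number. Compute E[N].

469/60

E[N | urn 1] = (8+6+9+1)/4 = 6.
E[N | urn 2] = (4+12)/2 = 8.
E[N | urn 3] = (7+7+10+5+12)/5 = 41/5.
E[N | urn 4] = (12+10+1+5)/4 = 7.
By the law of total expectation,
E[N] = (1/12)·(6) + (1/2)·(8) + (1/3)·(41/5) + (1/12)·(7) = 469/60.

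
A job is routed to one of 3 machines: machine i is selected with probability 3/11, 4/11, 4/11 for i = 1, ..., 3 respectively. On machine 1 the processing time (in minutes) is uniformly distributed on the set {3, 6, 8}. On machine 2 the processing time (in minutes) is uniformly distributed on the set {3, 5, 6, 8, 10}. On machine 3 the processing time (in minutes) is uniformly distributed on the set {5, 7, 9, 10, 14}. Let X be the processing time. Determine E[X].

E[X | machine 1] = (3+6+8)/3 = 17/3.
E[X | machine 2] = (3+5+6+8+10)/5 = 32/5.
E[X | machine 3] = (5+7+9+10+14)/5 = 9.
By the law of total expectation,
E[X] = (3/11)·(17/3) + (4/11)·(32/5) + (4/11)·(9) = 393/55.

393/55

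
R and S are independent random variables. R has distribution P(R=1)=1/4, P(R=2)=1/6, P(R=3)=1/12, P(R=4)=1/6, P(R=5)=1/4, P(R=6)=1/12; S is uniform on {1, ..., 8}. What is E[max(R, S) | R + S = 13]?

31/4

P(R + S = 13) = 1/24.
Summing max(R,S)·P(x,y) over outcomes with R + S = 13 gives 31/96.
E[max(R, S) | R + S = 13] = (31/96) / (1/24) = 31/4.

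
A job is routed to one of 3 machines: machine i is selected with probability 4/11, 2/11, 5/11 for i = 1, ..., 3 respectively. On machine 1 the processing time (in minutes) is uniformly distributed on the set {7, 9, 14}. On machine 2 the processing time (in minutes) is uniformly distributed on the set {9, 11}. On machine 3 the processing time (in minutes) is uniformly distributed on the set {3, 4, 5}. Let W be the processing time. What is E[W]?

80/11

E[W | machine 1] = (7+9+14)/3 = 10.
E[W | machine 2] = (9+11)/2 = 10.
E[W | machine 3] = (3+4+5)/3 = 4.
E[W] = (4/11)·(10) + (2/11)·(10) + (5/11)·(4) = 80/11.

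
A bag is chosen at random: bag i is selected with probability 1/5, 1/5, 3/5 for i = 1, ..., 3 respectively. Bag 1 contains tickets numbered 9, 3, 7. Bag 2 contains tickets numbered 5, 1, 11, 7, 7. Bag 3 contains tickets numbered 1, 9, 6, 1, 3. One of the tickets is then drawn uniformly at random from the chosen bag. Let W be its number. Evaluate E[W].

368/75

E[W | bag 1] = (9+3+7)/3 = 19/3.
E[W | bag 2] = (5+1+11+7+7)/5 = 31/5.
E[W | bag 3] = (1+9+6+1+3)/5 = 4.
By the law of total expectation,
E[W] = (1/5)·(19/3) + (1/5)·(31/5) + (3/5)·(4) = 368/75.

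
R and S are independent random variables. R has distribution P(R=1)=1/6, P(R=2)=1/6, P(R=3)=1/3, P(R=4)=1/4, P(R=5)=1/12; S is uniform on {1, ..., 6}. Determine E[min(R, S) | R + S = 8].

31/10

P(R + S = 8) = 5/36.
Summing min(R,S)·P(x,y) over outcomes with R + S = 8 gives 31/72.
E[min(R, S) | R + S = 8] = (31/72) / (5/36) = 31/10.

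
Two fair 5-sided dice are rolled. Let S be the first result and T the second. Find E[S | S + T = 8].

4

Outcomes with S + T = 8: (3,5), (4,4), (5,3), each with probability 1/25.
E[S | S + T = 8] = (3 + 4 + 5) / 3 = 4.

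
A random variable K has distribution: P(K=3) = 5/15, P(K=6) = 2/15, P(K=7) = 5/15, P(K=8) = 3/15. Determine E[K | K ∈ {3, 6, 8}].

P(K ∈ {3, 6, 8}) = 2/3.
Σ over the event: 3·1/3 + 6·2/15 + 8·1/5 = 17/5.
E[K | K ∈ {3, 6, 8}] = (17/5) / (2/3) = 51/10.

51/10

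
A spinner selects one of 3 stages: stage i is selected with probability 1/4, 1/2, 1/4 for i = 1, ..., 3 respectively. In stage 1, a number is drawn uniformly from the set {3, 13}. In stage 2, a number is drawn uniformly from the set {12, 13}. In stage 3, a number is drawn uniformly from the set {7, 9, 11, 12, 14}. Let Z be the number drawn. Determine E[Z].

109/10

E[Z | stage 1] = (3+13)/2 = 8.
E[Z | stage 2] = (12+13)/2 = 25/2.
E[Z | stage 3] = (7+9+11+12+14)/5 = 53/5.
E[Z] = (1/4)·(8) + (1/2)·(25/2) + (1/4)·(53/5) = 109/10.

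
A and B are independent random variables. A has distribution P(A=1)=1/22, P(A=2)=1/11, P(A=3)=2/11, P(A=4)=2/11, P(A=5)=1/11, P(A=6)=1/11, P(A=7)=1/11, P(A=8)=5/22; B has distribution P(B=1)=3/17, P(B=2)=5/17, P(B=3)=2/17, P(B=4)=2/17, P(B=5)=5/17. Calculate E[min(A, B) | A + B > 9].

439/112

P(A + B > 9) = 56/187.
Summing min(A,B)·P(x,y) over outcomes with A + B > 9 gives 439/374.
E[min(A, B) | A + B > 9] = (439/374) / (56/187) = 439/112.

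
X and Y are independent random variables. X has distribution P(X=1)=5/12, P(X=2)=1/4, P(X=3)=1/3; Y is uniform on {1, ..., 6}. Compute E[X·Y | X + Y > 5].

361/35

P(X + Y > 5) = 35/72.
Summing XY·P(x,y) over outcomes with X + Y > 5 gives 361/72.
E[X·Y | X + Y > 5] = (361/72) / (35/72) = 361/35.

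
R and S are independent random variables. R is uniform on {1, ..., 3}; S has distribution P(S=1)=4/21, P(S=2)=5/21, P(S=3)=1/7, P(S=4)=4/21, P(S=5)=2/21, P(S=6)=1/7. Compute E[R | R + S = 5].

P(R + S = 5) = 4/21.
Summing R·P(x,y) over outcomes with R + S = 5 gives 25/63.
E[R | R + S = 5] = (25/63) / (4/21) = 25/12.

25/12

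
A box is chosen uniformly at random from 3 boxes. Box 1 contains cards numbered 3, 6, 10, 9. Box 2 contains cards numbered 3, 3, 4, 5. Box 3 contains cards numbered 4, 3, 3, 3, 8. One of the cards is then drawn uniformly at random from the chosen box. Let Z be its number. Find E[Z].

E[Z | box 1] = (3+6+10+9)/4 = 7.
E[Z | box 2] = (3+3+4+5)/4 = 15/4.
E[Z | box 3] = (4+3+3+3+8)/5 = 21/5.
By the law of total expectation,
E[Z] = (1/3)·(7) + (1/3)·(15/4) + (1/3)·(21/5) = 299/60.

299/60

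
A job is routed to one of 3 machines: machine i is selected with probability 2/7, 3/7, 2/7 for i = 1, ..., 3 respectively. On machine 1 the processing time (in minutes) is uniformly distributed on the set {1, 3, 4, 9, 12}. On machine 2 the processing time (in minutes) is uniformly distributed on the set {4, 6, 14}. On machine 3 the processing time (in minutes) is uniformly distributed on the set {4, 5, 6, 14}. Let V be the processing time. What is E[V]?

E[V | machine 1] = (1+3+4+9+12)/5 = 29/5.
E[V | machine 2] = (4+6+14)/3 = 8.
E[V | machine 3] = (4+5+6+14)/4 = 29/4.
By the law of total expectation,
E[V] = (2/7)·(29/5) + (3/7)·(8) + (2/7)·(29/4) = 501/70.

501/70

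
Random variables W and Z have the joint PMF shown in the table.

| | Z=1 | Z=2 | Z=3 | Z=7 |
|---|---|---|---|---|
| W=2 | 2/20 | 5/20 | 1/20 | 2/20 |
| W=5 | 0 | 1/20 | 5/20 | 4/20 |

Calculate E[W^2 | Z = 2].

P(Z = 2) = 3/10.
Summing W^2·P(W=x,Z=y) over the conditioning event gives 9/4.
E[W^2 | Z = 2] = (9/4) / (3/10) = 15/2.

15/2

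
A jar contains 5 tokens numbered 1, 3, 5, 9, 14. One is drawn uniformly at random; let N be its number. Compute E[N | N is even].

P(N is even) = 1/5.
Σ over the event: 14·1/5 = 14/5.
E[N | N is even] = (14/5) / (1/5) = 14.

14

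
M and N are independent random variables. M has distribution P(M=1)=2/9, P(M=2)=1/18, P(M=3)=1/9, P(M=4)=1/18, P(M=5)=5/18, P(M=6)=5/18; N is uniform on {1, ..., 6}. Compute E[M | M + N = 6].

P(M + N = 6) = 13/108.
Summing M·P(x,y) over outcomes with M + N = 6 gives 41/108.
E[M | M + N = 6] = (41/108) / (13/108) = 41/13.

41/13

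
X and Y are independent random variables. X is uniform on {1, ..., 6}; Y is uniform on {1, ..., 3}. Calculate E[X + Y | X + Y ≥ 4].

P(X + Y ≥ 4) = 5/6.
Summing (X+Y)·P(x,y) over outcomes with X + Y ≥ 4 gives 91/18.
E[X + Y | X + Y ≥ 4] = (91/18) / (5/6) = 91/15.

91/15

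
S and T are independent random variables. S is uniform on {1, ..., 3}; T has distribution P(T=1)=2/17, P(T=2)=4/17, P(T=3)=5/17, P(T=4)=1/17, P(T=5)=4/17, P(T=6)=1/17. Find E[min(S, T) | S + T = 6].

21/10

P(S + T = 6) = 10/51.
Summing min(S,T)·P(x,y) over outcomes with S + T = 6 gives 7/17.
E[min(S, T) | S + T = 6] = (7/17) / (10/51) = 21/10.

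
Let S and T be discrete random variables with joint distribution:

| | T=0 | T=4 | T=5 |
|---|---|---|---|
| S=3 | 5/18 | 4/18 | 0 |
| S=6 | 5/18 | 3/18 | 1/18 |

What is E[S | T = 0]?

P(T = 0) = 5/9.
Σ S·P over the event = 3·(5/18) + 6·(5/18) = 5/2.
E[S | T = 0] = (5/2) / (5/9) = 9/2.

9/2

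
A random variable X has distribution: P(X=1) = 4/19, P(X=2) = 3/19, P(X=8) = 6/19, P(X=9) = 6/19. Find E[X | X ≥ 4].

P(X ≥ 4) = 12/19.
Σ over the event: 8·6/19 + 9·6/19 = 102/19.
E[X | X ≥ 4] = (102/19) / (12/19) = 17/2.

17/2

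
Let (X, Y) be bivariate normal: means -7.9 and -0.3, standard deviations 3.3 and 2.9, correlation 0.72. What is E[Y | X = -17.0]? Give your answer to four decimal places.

-6.0578

The regression of Y on X has slope ρ·σ_Y/σ_X and passes through (μ_X, μ_Y).
E[Y | X=-17.0] = -0.3 + (0.72)·(2.9/3.3)·(-17.0 − (-7.9)) = -0.3 + (0.63273)·(-9.1) = -6.0578.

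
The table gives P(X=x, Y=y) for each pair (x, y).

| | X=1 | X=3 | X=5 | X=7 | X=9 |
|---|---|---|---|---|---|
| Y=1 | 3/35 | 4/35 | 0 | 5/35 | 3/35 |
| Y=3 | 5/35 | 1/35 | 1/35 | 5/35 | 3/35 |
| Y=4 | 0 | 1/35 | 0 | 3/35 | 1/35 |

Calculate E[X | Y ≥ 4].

P(Y ≥ 4) = 1/7.
Σ X·P over the event = 3·(1/35) + 7·(3/35) + 9·(1/35) = 33/35.
E[X | Y ≥ 4] = (33/35) / (1/7) = 33/5.

33/5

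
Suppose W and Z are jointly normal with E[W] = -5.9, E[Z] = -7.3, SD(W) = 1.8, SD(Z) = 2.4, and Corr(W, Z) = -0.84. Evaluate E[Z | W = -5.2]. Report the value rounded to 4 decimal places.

For a bivariate normal, E[Z | W=x] = μ_Z + ρ·(σ_Z/σ_W)·(x − μ_W).
E[Z | W=-5.2] = -7.3 + (-0.84)·(2.4/1.8)·(-5.2 − (-5.9)) = -7.3 + (-1.12)·(0.7) = -8.0840.

-8.0840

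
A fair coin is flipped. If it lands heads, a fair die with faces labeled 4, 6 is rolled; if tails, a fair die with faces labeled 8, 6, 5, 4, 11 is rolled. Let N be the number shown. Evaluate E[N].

E[N | heads] = (4+6)/2 = 5.
E[N | tails] = (8+6+5+4+11)/5 = 34/5.
By the law of total expectation,
E[N] = (1/2)·(5) + (1/2)·(34/5) = 59/10.

59/10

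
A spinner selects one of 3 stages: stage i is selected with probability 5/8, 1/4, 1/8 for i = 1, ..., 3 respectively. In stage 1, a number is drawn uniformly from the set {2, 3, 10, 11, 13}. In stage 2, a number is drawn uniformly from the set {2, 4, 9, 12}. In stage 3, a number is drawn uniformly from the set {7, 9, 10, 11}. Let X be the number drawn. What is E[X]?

247/32

E[X | stage 1] = (2+3+10+11+13)/5 = 39/5.
E[X | stage 2] = (2+4+9+12)/4 = 27/4.
E[X | stage 3] = (7+9+10+11)/4 = 37/4.
E[X] = (5/8)·(39/5) + (1/4)·(27/4) + (1/8)·(37/4) = 247/32.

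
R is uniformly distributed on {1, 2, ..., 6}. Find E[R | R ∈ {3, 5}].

P(R ∈ {3, 5}) = 1/3.
Σ over the event: 3·1/6 + 5·1/6 = 4/3.
E[R | R ∈ {3, 5}] = (4/3) / (1/3) = 4.

4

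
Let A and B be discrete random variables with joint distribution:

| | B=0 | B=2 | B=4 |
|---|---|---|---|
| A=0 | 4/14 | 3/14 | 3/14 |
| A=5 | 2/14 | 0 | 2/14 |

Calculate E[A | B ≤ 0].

P(B ≤ 0) = 3/7.
Σ A·P over the event = 0·(4/14) + 5·(2/14) = 5/7.
E[A | B ≤ 0] = (5/7) / (3/7) = 5/3.

5/3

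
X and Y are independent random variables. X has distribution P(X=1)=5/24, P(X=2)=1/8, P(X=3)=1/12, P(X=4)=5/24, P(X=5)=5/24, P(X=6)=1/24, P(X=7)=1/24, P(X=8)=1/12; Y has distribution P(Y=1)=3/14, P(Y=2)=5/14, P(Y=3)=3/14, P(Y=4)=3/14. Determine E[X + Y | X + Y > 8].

148/15

P(X + Y > 8) = 5/28.
Summing (X+Y)·P(x,y) over outcomes with X + Y > 8 gives 37/21.
E[X + Y | X + Y > 8] = (37/21) / (5/28) = 148/15.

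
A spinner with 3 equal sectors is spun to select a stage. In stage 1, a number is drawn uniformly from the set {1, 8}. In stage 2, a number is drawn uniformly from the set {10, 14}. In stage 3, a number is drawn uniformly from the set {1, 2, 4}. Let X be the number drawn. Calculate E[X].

E[X | stage 1] = (1+8)/2 = 9/2.
E[X | stage 2] = (10+14)/2 = 12.
E[X | stage 3] = (1+2+4)/3 = 7/3.
E[X] = (1/3)·(9/2) + (1/3)·(12) + (1/3)·(7/3) = 113/18.

113/18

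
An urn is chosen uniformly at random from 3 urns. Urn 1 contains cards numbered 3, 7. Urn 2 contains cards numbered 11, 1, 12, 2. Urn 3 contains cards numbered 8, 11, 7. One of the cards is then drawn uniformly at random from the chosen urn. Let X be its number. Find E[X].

E[X | urn 1] = (3+7)/2 = 5.
E[X | urn 2] = (11+1+12+2)/4 = 13/2.
E[X | urn 3] = (8+11+7)/3 = 26/3.
By the law of total expectation,
E[X] = (1/3)·(5) + (1/3)·(13/2) + (1/3)·(26/3) = 121/18.

121/18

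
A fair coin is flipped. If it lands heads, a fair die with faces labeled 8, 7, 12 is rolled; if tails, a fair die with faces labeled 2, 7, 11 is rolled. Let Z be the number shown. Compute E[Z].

47/6

E[Z | heads] = (8+7+12)/3 = 9.
E[Z | tails] = (2+7+11)/3 = 20/3.
E[Z] = (1/2)·(9) + (1/2)·(20/3) = 47/6.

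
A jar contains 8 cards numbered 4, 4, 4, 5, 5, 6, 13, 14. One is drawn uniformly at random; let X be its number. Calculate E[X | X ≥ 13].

27/2

P(X ≥ 13) = 1/4.
Σ over the event: 13·1/8 + 14·1/8 = 27/8.
E[X | X ≥ 13] = (27/8) / (1/4) = 27/2.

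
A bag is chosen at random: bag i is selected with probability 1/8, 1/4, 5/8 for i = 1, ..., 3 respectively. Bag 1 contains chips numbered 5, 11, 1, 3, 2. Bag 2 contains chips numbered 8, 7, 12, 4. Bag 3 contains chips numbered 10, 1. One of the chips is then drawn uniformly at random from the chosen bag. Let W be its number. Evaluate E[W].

E[W | bag 1] = (5+11+1+3+2)/5 = 22/5.
E[W | bag 2] = (8+7+12+4)/4 = 31/4.
E[W | bag 3] = (10+1)/2 = 11/2.
By the law of total expectation,
E[W] = (1/8)·(22/5) + (1/4)·(31/4) + (5/8)·(11/2) = 237/40.

237/40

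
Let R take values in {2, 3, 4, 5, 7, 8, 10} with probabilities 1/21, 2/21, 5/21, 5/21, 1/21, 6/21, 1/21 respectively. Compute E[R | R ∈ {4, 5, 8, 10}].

P(R ∈ {4, 5, 8, 10}) = 17/21.
Σ over the event: 4·5/21 + 5·5/21 + 8·2/7 + 10·1/21 = 103/21.
E[R | R ∈ {4, 5, 8, 10}] = (103/21) / (17/21) = 103/17.

103/17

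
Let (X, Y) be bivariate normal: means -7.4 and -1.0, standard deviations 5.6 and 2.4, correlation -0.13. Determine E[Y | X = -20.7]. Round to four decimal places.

For a bivariate normal, E[Y | X=x] = μ_Y + ρ·(σ_Y/σ_X)·(x − μ_X).
E[Y | X=-20.7] = -1.0 + (-0.13)·(2.4/5.6)·(-20.7 − (-7.4)) = -1.0 + (-0.055714)·(-13.3) = -0.2590.

-0.2590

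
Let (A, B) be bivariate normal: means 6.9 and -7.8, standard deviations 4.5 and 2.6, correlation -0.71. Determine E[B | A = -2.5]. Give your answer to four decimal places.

-3.9439

For a bivariate normal, E[B | A=x] = μ_B + ρ·(σ_B/σ_A)·(x − μ_A).
E[B | A=-2.5] = -7.8 + (-0.71)·(2.6/4.5)·(-2.5 − (6.9)) = -7.8 + (-0.41022)·(-9.4) = -3.9439.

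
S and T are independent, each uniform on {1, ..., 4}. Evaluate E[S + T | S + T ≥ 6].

Outcomes with S + T ≥ 6: (2,4), (3,3), (3,4), (4,2), (4,3), (4,4), each with probability 1/16.
E[S + T | S + T ≥ 6] = (6 + 6 + 7 + 6 + 7 + 8) / 6 = 20/3.

20/3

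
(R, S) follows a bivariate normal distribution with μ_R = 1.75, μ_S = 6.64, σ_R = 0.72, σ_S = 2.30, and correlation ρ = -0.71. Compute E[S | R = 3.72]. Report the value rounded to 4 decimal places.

2.1719

The regression of S on R has slope ρ·σ_S/σ_R and passes through (μ_R, μ_S).
E[S | R=3.72] = 6.64 + (-0.71)·(2.30/0.72)·(3.72 − (1.75)) = 6.64 + (-2.26806)·(1.97) = 2.1719.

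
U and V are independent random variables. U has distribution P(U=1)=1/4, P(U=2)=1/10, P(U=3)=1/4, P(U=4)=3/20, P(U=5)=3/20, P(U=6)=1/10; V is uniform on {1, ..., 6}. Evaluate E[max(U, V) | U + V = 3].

2

P(U + V = 3) = 7/120.
Summing max(U,V)·P(x,y) over outcomes with U + V = 3 gives 7/60.
E[max(U, V) | U + V = 3] = (7/60) / (7/120) = 2.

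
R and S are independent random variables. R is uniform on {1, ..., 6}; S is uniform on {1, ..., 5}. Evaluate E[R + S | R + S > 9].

Outcomes with R + S > 9: (5,5), (6,4), (6,5), each with probability 1/30.
E[R + S | R + S > 9] = (10 + 10 + 11) / 3 = 31/3.

31/3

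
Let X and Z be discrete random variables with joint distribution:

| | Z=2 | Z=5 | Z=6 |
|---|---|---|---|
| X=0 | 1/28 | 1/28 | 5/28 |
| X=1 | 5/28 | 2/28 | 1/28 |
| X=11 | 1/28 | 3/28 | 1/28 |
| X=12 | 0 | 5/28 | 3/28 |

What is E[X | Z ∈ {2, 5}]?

37/6

P(Z ∈ {2, 5}) = 9/14.
Σ X·P over the event = 0·(1/28) + 0·(1/28) + 1·(5/28) + 1·(2/28) + 11·(1/28) + 11·(3/28) + 12·(5/28) = 111/28.
E[X | Z ∈ {2, 5}] = (111/28) / (9/14) = 37/6.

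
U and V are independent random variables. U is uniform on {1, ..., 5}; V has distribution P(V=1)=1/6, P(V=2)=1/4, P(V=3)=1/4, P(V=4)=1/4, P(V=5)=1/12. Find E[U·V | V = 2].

P(V = 2) = 1/4.
Summing UV·P(x,y) over outcomes with V = 2 gives 3/2.
E[U·V | V = 2] = (3/2) / (1/4) = 6.

6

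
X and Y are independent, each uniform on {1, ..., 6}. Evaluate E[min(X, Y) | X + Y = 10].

Outcomes with X + Y = 10: (4,6), (5,5), (6,4), each with probability 1/36.
E[min(X, Y) | X + Y = 10] = (4 + 5 + 4) / 3 = 13/3.

13/3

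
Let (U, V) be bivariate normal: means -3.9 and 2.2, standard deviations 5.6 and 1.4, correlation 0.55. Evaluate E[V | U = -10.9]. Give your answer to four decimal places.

E[V | U=x] = μ_V + ρ(σ_V/σ_U)(x − μ_U) for jointly normal variables.
E[V | U=-10.9] = 2.2 + (0.55)·(1.4/5.6)·(-10.9 − (-3.9)) = 2.2 + (0.1375)·(-7) = 1.2375.

1.2375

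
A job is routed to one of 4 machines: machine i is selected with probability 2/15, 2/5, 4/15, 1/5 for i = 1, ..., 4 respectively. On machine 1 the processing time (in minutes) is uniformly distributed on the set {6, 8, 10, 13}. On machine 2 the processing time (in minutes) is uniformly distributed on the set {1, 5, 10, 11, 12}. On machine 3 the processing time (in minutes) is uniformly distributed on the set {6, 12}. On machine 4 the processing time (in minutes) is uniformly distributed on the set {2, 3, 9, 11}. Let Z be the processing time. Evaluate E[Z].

E[Z | machine 1] = (6+8+10+13)/4 = 37/4.
E[Z | machine 2] = (1+5+10+11+12)/5 = 39/5.
E[Z | machine 3] = (6+12)/2 = 9.
E[Z | machine 4] = (2+3+9+11)/4 = 25/4.
E[Z] = (2/15)·(37/4) + (2/5)·(39/5) + (4/15)·(9) + (1/5)·(25/4) = 2401/300.

2401/300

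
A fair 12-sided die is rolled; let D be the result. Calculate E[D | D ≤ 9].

Given D ≤ 9, D is equally likely to be any of {1, 2, 3, 4, 5, 6, 7, 8, 9}.
E[D | D ≤ 9] = (1 + 2 + 3 + 4 + 5 + 6 + 7 + 8 + 9) / 9 = 5.

5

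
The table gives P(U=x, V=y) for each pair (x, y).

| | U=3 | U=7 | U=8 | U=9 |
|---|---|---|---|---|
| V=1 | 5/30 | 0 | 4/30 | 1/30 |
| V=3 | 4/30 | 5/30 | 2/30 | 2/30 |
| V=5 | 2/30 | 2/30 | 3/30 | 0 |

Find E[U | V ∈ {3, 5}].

P(V ∈ {3, 5}) = 2/3.
Σ U·P over the event = 3·(4/30) + 3·(2/30) + 7·(5/30) + 7·(2/30) + 8·(2/30) + 8·(3/30) + 9·(2/30) = 25/6.
E[U | V ∈ {3, 5}] = (25/6) / (2/3) = 25/4.

25/4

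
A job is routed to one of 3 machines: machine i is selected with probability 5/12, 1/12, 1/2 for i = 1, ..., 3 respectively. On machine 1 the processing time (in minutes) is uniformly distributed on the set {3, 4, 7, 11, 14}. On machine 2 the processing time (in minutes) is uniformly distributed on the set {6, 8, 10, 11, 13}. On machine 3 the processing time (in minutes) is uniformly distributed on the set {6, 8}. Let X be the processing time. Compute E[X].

151/20

E[X | machine 1] = (3+4+7+11+14)/5 = 39/5.
E[X | machine 2] = (6+8+10+11+13)/5 = 48/5.
E[X | machine 3] = (6+8)/2 = 7.
By the law of total expectation,
E[X] = (5/12)·(39/5) + (1/12)·(48/5) + (1/2)·(7) = 151/20.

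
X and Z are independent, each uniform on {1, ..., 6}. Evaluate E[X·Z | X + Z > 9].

Outcomes with X + Z > 9: (4,6), (5,5), (5,6), (6,4), (6,5), (6,6), each with probability 1/36.
E[X·Z | X + Z > 9] = (24 + 25 + 30 + 24 + 30 + 36) / 6 = 169/6.

169/6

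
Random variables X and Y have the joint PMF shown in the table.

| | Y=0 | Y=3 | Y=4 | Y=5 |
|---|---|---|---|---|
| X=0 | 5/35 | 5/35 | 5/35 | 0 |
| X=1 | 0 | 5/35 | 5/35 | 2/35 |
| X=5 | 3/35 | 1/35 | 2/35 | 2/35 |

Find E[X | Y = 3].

P(Y = 3) = 11/35.
Σ X·P over the event = 0·(5/35) + 1·(5/35) + 5·(1/35) = 2/7.
E[X | Y = 3] = (2/7) / (11/35) = 10/11.

10/11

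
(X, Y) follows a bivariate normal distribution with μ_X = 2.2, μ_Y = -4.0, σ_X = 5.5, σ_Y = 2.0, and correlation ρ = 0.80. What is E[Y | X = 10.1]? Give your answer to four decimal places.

For a bivariate normal, E[Y | X=x] = μ_Y + ρ·(σ_Y/σ_X)·(x − μ_X).
E[Y | X=10.1] = -4.0 + (0.80)·(2.0/5.5)·(10.1 − (2.2)) = -4.0 + (0.29091)·(7.9) = -1.7018.

-1.7018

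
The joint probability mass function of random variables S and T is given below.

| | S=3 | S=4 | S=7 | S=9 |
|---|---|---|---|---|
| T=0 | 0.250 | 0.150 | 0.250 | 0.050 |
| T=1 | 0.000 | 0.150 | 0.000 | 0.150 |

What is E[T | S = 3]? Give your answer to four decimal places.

P(S = 3) = 0.250.
Σ T·P over the event = 0·(0.250) = 0.000.
E[T | S = 3] = (0.000) / (0.250) = 0.0000.

0.0000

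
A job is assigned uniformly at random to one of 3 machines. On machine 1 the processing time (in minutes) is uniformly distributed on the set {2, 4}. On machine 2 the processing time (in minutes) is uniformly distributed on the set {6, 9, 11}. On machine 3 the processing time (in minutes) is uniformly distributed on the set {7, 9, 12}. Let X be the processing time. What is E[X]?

7

E[X | machine 1] = (2+4)/2 = 3.
E[X | machine 2] = (6+9+11)/3 = 26/3.
E[X | machine 3] = (7+9+12)/3 = 28/3.
E[X] = (1/3)·(3) + (1/3)·(26/3) + (1/3)·(28/3) = 7.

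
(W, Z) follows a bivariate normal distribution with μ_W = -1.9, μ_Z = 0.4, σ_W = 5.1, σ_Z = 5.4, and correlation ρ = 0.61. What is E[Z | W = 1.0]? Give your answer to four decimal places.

E[Z | W=x] = μ_Z + ρ(σ_Z/σ_W)(x − μ_W) for jointly normal variables.
E[Z | W=1.0] = 0.4 + (0.61)·(5.4/5.1)·(1.0 − (-1.9)) = 0.4 + (0.64588)·(2.9) = 2.2731.

2.2731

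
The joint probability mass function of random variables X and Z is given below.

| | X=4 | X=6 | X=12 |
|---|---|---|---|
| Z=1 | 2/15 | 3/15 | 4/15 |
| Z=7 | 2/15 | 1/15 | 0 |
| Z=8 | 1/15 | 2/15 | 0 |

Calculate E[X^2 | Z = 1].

P(Z = 1) = 3/5.
Σ X^2·P over the event = 16·(2/15) + 36·(3/15) + 144·(4/15) = 716/15.
E[X^2 | Z = 1] = (716/15) / (3/5) = 716/9.

716/9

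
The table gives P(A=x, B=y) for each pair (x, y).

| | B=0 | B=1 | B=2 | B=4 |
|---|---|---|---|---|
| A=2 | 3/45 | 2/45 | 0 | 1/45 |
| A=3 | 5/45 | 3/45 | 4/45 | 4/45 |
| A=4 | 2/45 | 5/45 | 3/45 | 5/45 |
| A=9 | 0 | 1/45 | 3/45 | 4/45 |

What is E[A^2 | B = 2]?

P(B = 2) = 2/9.
Σ A^2·P over the event = 9·(4/45) + 16·(3/45) + 81·(3/45) = 109/15.
E[A^2 | B = 2] = (109/15) / (2/9) = 327/10.

327/10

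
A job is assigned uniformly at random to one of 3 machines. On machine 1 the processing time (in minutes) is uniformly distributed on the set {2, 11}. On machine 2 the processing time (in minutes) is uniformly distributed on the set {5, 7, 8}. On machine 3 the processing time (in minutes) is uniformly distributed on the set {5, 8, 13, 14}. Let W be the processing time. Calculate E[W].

E[W | machine 1] = (2+11)/2 = 13/2.
E[W | machine 2] = (5+7+8)/3 = 20/3.
E[W | machine 3] = (5+8+13+14)/4 = 10.
By the law of total expectation,
E[W] = (1/3)·(13/2) + (1/3)·(20/3) + (1/3)·(10) = 139/18.

139/18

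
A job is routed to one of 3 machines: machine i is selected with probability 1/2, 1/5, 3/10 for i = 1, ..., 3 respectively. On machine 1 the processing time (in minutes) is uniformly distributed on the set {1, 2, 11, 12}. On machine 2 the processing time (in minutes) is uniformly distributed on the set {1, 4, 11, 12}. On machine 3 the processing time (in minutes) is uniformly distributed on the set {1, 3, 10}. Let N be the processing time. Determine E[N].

121/20

E[N | machine 1] = (1+2+11+12)/4 = 13/2.
E[N | machine 2] = (1+4+11+12)/4 = 7.
E[N | machine 3] = (1+3+10)/3 = 14/3.
E[N] = (1/2)·(13/2) + (1/5)·(7) + (3/10)·(14/3) = 121/20.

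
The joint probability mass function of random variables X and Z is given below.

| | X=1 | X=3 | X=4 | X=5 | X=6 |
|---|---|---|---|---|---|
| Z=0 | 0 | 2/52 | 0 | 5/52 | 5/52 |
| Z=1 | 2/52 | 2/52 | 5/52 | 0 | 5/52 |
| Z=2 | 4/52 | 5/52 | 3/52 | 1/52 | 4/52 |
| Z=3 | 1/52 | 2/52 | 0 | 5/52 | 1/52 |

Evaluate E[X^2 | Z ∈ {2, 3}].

223/13

P(Z ∈ {2, 3}) = 1/2.
Summing X^2·P(X=x,Z=y) over the conditioning event gives 223/26.
E[X^2 | Z ∈ {2, 3}] = (223/26) / (1/2) = 223/13.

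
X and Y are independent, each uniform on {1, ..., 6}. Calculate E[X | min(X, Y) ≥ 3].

9/2

P(min(X, Y) ≥ 3) = 4/9.
Summing X·P(x,y) over outcomes with min(X, Y) ≥ 3 gives 2.
E[X | min(X, Y) ≥ 3] = (2) / (4/9) = 9/2.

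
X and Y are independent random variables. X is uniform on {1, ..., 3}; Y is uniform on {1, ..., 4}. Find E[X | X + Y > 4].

7/3

P(X + Y > 4) = 1/2.
Summing X·P(x,y) over outcomes with X + Y > 4 gives 7/6.
E[X | X + Y > 4] = (7/6) / (1/2) = 7/3.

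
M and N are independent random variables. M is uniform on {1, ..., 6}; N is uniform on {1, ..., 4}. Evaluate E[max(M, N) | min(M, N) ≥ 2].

P(min(M, N) ≥ 2) = 5/8.
Summing max(M,N)·P(x,y) over outcomes with min(M, N) ≥ 2 gives 8/3.
E[max(M, N) | min(M, N) ≥ 2] = (8/3) / (5/8) = 64/15.

64/15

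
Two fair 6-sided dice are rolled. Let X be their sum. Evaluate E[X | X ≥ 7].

P(X ≥ 7) = 7/12.
Σ over the event: 7·1/6 + 8·5/36 + 9·1/9 + 10·1/12 + 11·1/18 + 12·1/36 = 91/18.
E[X | X ≥ 7] = (91/18) / (7/12) = 26/3.

26/3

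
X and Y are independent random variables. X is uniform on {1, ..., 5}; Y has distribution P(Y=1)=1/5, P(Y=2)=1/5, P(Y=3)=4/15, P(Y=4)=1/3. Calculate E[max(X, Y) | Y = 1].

P(Y = 1) = 1/5.
Summing max(X,Y)·P(x,y) over outcomes with Y = 1 gives 3/5.
E[max(X, Y) | Y = 1] = (3/5) / (1/5) = 3.

3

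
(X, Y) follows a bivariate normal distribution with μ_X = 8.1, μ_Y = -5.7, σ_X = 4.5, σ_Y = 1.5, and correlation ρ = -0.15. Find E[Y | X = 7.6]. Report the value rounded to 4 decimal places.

-5.6750

For a bivariate normal, E[Y | X=x] = μ_Y + ρ·(σ_Y/σ_X)·(x − μ_X).
E[Y | X=7.6] = -5.7 + (-0.15)·(1.5/4.5)·(7.6 − (8.1)) = -5.7 + (-0.05)·(-0.5) = -5.6750.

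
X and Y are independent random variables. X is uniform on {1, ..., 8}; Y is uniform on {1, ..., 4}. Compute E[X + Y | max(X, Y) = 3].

24/5

P(max(X, Y) = 3) = 5/32.
Summing (X+Y)·P(x,y) over outcomes with max(X, Y) = 3 gives 3/4.
E[X + Y | max(X, Y) = 3] = (3/4) / (5/32) = 24/5.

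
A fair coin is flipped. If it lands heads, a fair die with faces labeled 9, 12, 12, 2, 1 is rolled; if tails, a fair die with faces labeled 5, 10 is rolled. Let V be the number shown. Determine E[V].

E[V | heads] = (9+12+12+2+1)/5 = 36/5.
E[V | tails] = (5+10)/2 = 15/2.
E[V] = (1/2)·(36/5) + (1/2)·(15/2) = 147/20.

147/20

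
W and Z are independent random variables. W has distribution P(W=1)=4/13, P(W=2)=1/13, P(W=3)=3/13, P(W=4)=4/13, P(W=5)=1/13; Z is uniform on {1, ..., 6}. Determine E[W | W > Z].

88/23

P(W > Z) = 23/78.
Summing W·P(x,y) over outcomes with W > Z gives 44/39.
E[W | W > Z] = (44/39) / (23/78) = 88/23.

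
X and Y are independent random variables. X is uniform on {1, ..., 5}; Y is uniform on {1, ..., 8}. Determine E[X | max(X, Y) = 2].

Outcomes with max(X, Y) = 2: (1,2), (2,1), (2,2), each with probability 1/40.
E[X | max(X, Y) = 2] = (1 + 2 + 2) / 3 = 5/3.

5/3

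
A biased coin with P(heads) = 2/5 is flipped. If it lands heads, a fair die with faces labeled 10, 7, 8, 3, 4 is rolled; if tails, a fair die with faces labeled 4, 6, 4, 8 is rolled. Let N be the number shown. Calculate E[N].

293/50

E[N | heads] = (10+7+8+3+4)/5 = 32/5.
E[N | tails] = (4+6+4+8)/4 = 11/2.
E[N] = (2/5)·(32/5) + (3/5)·(11/2) = 293/50.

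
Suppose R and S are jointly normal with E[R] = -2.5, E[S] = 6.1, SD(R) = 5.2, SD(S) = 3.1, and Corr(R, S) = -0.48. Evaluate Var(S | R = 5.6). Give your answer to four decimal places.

7.3959

Var(S | R=x) = (1 − ρ²)·σ_S².
Var(S | R=5.6) = (3.1)²·(1 − (-0.48)²) = 9.61·0.7696 = 7.3959.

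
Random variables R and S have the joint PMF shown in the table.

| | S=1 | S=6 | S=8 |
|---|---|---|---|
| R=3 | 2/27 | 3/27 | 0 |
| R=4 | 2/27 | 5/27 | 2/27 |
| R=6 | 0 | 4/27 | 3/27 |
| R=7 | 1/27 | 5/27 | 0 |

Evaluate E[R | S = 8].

26/5

P(S = 8) = 5/27.
Summing R·P(R=x,S=y) over the conditioning event gives 26/27.
E[R | S = 8] = (26/27) / (5/27) = 26/5.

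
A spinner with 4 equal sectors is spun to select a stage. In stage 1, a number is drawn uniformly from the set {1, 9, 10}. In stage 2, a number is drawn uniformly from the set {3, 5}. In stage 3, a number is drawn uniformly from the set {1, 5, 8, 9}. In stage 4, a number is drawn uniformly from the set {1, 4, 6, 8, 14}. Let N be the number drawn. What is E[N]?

E[N | stage 1] = (1+9+10)/3 = 20/3.
E[N | stage 2] = (3+5)/2 = 4.
E[N | stage 3] = (1+5+8+9)/4 = 23/4.
E[N | stage 4] = (1+4+6+8+14)/5 = 33/5.
E[N] = (1/4)·(20/3) + (1/4)·(4) + (1/4)·(23/4) + (1/4)·(33/5) = 1381/240.

1381/240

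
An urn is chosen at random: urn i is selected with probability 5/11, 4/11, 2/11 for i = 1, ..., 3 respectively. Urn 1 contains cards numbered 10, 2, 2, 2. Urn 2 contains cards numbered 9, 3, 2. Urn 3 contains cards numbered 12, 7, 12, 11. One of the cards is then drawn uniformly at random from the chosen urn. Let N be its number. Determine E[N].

E[N | urn 1] = (10+2+2+2)/4 = 4.
E[N | urn 2] = (9+3+2)/3 = 14/3.
E[N | urn 3] = (12+7+12+11)/4 = 21/2.
E[N] = (5/11)·(4) + (4/11)·(14/3) + (2/11)·(21/2) = 179/33.

179/33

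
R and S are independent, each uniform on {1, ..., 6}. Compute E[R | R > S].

P(R > S) = 5/12.
Summing R·P(x,y) over outcomes with R > S gives 35/18.
E[R | R > S] = (35/18) / (5/12) = 14/3.

14/3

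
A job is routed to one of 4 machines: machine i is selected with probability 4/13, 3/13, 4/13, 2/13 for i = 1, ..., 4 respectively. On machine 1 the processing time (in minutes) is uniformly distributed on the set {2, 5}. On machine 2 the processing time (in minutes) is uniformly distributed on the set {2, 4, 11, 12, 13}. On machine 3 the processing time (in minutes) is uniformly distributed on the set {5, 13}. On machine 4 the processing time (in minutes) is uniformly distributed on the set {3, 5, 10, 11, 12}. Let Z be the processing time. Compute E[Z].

E[Z | machine 1] = (2+5)/2 = 7/2.
E[Z | machine 2] = (2+4+11+12+13)/5 = 42/5.
E[Z | machine 3] = (5+13)/2 = 9.
E[Z | machine 4] = (3+5+10+11+12)/5 = 41/5.
By the law of total expectation,
E[Z] = (4/13)·(7/2) + (3/13)·(42/5) + (4/13)·(9) + (2/13)·(41/5) = 458/65.

458/65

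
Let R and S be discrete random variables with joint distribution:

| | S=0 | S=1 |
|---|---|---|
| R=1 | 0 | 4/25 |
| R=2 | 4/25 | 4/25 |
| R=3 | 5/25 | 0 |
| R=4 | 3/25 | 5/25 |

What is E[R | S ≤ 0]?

35/12

P(S ≤ 0) = 12/25.
Σ R·P over the event = 2·(4/25) + 3·(5/25) + 4·(3/25) = 7/5.
E[R | S ≤ 0] = (7/5) / (12/25) = 35/12.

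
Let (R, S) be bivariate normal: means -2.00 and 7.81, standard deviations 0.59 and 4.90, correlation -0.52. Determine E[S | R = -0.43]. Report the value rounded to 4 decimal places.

1.0297

E[S | R=x] = μ_S + ρ(σ_S/σ_R)(x − μ_R) for jointly normal variables.
E[S | R=-0.43] = 7.81 + (-0.52)·(4.90/0.59)·(-0.43 − (-2.00)) = 7.81 + (-4.31864)·(1.57) = 1.0297.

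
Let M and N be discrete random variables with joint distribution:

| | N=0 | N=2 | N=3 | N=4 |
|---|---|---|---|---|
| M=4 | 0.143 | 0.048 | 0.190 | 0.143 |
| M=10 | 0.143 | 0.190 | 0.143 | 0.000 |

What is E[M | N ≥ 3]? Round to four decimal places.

P(N ≥ 3) = 0.476.
Σ M·P over the event = 4·(0.190) + 4·(0.143) + 10·(0.143) = 2.762.
E[M | N ≥ 3] = (2.762) / (0.476) = 5.8025.

5.8025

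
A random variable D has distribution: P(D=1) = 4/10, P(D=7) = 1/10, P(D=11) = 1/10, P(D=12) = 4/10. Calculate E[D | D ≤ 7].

P(D ≤ 7) = 1/2.
Σ over the event: 1·2/5 + 7·1/10 = 11/10.
E[D | D ≤ 7] = (11/10) / (1/2) = 11/5.

11/5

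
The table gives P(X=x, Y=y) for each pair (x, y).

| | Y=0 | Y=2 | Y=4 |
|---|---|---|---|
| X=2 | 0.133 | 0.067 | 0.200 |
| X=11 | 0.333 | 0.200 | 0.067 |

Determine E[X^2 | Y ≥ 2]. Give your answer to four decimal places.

62.5000

P(Y ≥ 2) = 0.534.
Σ X^2·P over the event = 4·(0.067) + 4·(0.200) + 121·(0.200) + 121·(0.067) = 33.375.
E[X^2 | Y ≥ 2] = (33.375) / (0.534) = 62.5000.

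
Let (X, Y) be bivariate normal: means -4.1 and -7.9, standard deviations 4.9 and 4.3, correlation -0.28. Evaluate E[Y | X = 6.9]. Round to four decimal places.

E[Y | X=x] = μ_Y + ρ(σ_Y/σ_X)(x − μ_X) for jointly normal variables.
E[Y | X=6.9] = -7.9 + (-0.28)·(4.3/4.9)·(6.9 − (-4.1)) = -7.9 + (-0.245714)·(11) = -10.6029.

-10.6029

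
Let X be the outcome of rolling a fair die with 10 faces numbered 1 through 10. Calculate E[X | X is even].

6

Given X is even, X is equally likely to be any of {2, 4, 6, 8, 10}.
E[X | X is even] = (2 + 4 + 6 + 8 + 10) / 5 = 6.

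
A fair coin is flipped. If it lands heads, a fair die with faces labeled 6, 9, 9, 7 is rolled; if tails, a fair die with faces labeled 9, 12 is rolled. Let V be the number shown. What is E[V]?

73/8

E[V | heads] = (6+9+9+7)/4 = 31/4.
E[V | tails] = (9+12)/2 = 21/2.
E[V] = (1/2)·(31/4) + (1/2)·(21/2) = 73/8.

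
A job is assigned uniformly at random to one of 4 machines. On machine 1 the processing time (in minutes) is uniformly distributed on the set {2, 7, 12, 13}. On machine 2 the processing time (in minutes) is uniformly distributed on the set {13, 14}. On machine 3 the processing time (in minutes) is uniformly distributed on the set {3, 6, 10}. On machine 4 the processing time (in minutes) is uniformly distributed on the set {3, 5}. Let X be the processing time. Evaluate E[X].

97/12

E[X | machine 1] = (2+7+12+13)/4 = 17/2.
E[X | machine 2] = (13+14)/2 = 27/2.
E[X | machine 3] = (3+6+10)/3 = 19/3.
E[X | machine 4] = (3+5)/2 = 4.
By the law of total expectation,
E[X] = (1/4)·(17/2) + (1/4)·(27/2) + (1/4)·(19/3) + (1/4)·(4) = 97/12.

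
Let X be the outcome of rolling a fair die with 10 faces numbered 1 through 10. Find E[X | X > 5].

8

Given X > 5, X is equally likely to be any of {6, 7, 8, 9, 10}.
E[X | X > 5] = (6 + 7 + 8 + 9 + 10) / 5 = 8.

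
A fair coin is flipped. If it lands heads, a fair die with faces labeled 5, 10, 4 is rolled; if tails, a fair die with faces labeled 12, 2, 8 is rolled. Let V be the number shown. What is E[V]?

41/6

E[V | heads] = (5+10+4)/3 = 19/3.
E[V | tails] = (12+2+8)/3 = 22/3.
E[V] = (1/2)·(19/3) + (1/2)·(22/3) = 41/6.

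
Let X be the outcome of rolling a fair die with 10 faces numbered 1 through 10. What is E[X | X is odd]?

5

Given X is odd, X is equally likely to be any of {1, 3, 5, 7, 9}.
E[X | X is odd] = (1 + 3 + 5 + 7 + 9) / 5 = 5.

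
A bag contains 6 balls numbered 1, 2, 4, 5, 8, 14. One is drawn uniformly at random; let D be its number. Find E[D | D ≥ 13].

14

P(D ≥ 13) = 1/6.
Σ over the event: 14·1/6 = 7/3.
E[D | D ≥ 13] = (7/3) / (1/6) = 14.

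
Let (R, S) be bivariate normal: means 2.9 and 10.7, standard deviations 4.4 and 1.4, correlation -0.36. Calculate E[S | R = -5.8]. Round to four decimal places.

11.6965

For a bivariate normal, E[S | R=x] = μ_S + ρ·(σ_S/σ_R)·(x − μ_R).
E[S | R=-5.8] = 10.7 + (-0.36)·(1.4/4.4)·(-5.8 − (2.9)) = 10.7 + (-0.114545)·(-8.7) = 11.6965.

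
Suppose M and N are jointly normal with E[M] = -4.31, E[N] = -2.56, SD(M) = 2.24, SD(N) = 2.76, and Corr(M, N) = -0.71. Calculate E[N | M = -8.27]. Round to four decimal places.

0.9043

The regression of N on M has slope ρ·σ_N/σ_M and passes through (μ_M, μ_N).
E[N | M=-8.27] = -2.56 + (-0.71)·(2.76/2.24)·(-8.27 − (-4.31)) = -2.56 + (-0.87482)·(-3.96) = 0.9043.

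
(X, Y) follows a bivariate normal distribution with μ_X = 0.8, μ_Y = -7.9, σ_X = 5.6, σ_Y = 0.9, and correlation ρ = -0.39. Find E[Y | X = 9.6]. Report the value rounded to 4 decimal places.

The regression of Y on X has slope ρ·σ_Y/σ_X and passes through (μ_X, μ_Y).
E[Y | X=9.6] = -7.9 + (-0.39)·(0.9/5.6)·(9.6 − (0.8)) = -7.9 + (-0.062679)·(8.8) = -8.4516.

-8.4516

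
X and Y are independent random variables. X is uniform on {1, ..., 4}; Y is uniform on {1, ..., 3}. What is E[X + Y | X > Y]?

Outcomes with X > Y: (2,1), (3,1), (3,2), (4,1), (4,2), (4,3), each with probability 1/12.
E[X + Y | X > Y] = (3 + 4 + 5 + 5 + 6 + 7) / 6 = 5.

5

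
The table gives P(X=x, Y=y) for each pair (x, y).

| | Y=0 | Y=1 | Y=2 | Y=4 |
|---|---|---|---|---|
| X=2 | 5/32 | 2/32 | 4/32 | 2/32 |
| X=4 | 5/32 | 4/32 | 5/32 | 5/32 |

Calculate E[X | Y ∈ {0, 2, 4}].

41/13

P(Y ∈ {0, 2, 4}) = 13/16.
Σ X·P over the event = 2·(5/32) + 2·(4/32) + 2·(2/32) + 4·(5/32) + 4·(5/32) + 4·(5/32) = 41/16.
E[X | Y ∈ {0, 2, 4}] = (41/16) / (13/16) = 41/13.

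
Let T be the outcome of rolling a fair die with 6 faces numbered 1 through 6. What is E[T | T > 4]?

Given T > 4, T is equally likely to be any of {5, 6}.
E[T | T > 4] = (5 + 6) / 2 = 11/2.

11/2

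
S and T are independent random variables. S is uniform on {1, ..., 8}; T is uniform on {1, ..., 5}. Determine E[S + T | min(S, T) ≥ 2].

P(min(S, T) ≥ 2) = 7/10.
Summing (S+T)·P(x,y) over outcomes with min(S, T) ≥ 2 gives 119/20.
E[S + T | min(S, T) ≥ 2] = (119/20) / (7/10) = 17/2.

17/2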